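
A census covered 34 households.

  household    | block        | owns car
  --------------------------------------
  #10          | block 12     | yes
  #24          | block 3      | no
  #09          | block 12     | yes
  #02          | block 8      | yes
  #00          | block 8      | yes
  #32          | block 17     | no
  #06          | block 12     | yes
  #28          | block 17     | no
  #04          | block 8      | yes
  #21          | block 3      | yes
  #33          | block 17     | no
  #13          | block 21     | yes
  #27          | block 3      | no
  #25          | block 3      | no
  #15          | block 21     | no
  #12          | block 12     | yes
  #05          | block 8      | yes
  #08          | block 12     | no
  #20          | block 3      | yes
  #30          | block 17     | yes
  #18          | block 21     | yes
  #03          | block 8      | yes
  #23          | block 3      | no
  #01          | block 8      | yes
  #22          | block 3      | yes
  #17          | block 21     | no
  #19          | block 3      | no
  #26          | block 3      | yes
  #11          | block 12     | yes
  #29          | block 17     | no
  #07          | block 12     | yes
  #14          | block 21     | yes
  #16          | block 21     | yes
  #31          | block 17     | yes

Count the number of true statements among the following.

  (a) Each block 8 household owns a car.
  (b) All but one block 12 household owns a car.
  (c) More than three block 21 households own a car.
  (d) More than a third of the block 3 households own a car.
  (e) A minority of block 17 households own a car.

5

(a) block 8: |A| = 6, |A ∩ B| = 6; needs A ⊆ B, i.e. every element of A is in B (|A ∖ B| = 0) — true.
(b) block 12: |A| = 7, |A ∩ B| = 6; needs |A ∖ B| = 1 — true.
(c) block 21: |A| = 6, |A ∩ B| = 4; needs |A ∩ B| > 3 — true.
(d) block 3: |A| = 9, |A ∩ B| = 4; needs |A ∩ B| / |A| > 1/3 — true.
(e) block 17: |A| = 6, |A ∩ B| = 2; needs |A ∩ B| < |A ∖ B| — true.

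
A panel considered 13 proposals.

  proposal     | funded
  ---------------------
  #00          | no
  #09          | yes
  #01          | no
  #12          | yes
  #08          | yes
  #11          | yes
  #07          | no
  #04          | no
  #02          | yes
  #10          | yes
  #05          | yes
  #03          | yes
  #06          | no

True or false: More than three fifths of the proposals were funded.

The determiner here denotes the relation: |A ∩ B| / |A| > 3/5.
A (the restrictor) = {#00, #09, #01, #12, #08, #11, #07, #04, #02, #10, #05, #03, #06}, |A| = 13.
A ∩ B = {#09, #12, #08, #11, #02, #10, #05, #03}, so |A ∩ B| = 8.
A ∖ B = {#00, #01, #07, #04, #06}, so |A ∖ B| = 5.
|A ∩ B|/|A| = 8/13, so the statement is true.

True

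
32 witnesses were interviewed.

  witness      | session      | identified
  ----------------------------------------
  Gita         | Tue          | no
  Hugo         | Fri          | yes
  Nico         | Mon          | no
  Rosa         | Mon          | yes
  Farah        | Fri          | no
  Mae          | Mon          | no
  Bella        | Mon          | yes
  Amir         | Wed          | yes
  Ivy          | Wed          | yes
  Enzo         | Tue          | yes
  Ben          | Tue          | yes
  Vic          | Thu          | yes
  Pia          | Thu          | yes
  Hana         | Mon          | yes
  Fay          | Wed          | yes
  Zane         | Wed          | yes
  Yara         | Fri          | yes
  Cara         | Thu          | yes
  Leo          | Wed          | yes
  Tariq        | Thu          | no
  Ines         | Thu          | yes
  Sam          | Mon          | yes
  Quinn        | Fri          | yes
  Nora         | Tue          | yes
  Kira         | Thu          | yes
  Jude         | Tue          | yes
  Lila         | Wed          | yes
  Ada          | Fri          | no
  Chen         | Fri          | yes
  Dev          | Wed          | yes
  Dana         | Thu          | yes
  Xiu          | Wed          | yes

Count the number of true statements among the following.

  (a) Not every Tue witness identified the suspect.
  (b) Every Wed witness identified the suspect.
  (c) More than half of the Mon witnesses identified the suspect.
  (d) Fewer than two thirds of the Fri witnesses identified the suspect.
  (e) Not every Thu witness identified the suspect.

4

(a) Tue: |A| = 5, |A ∩ B| = 4; needs A ⊄ B (|A ∖ B| ≥ 1) — true.
(b) Wed: |A| = 8, |A ∩ B| = 8; needs A ⊆ B, i.e. every element of A is in B (|A ∖ B| = 0) — true.
(c) Mon: |A| = 6, |A ∩ B| = 4; needs |A ∩ B| > |A ∖ B| — true.
(d) Fri: |A| = 6, |A ∩ B| = 4; needs |A ∩ B| / |A| < 2/3 — false.
(e) Thu: |A| = 7, |A ∩ B| = 6; needs A ⊄ B (|A ∖ B| ≥ 1) — true.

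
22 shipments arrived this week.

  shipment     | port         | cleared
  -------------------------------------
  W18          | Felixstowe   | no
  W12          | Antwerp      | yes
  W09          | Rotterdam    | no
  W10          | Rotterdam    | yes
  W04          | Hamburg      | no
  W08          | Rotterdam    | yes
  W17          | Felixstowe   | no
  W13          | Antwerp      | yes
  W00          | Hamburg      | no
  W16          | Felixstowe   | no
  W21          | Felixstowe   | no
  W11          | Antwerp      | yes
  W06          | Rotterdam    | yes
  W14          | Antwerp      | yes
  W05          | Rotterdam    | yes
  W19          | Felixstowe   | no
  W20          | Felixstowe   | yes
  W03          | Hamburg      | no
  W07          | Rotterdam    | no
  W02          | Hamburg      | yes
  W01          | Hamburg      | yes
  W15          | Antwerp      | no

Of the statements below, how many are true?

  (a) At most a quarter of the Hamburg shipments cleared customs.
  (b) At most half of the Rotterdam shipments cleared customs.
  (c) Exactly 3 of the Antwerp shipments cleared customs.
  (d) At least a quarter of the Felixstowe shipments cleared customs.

(a) Hamburg: |A| = 5, |A ∩ B| = 2; needs |A ∩ B| / |A| ≤ 1/4 — false.
(b) Rotterdam: |A| = 6, |A ∩ B| = 4; needs |A ∩ B| ≤ |A ∖ B| — false.
(c) Antwerp: |A| = 5, |A ∩ B| = 4; needs |A ∩ B| = 3 — false.
(d) Felixstowe: |A| = 6, |A ∩ B| = 1; needs |A ∩ B| / |A| ≥ 1/4 — false.

0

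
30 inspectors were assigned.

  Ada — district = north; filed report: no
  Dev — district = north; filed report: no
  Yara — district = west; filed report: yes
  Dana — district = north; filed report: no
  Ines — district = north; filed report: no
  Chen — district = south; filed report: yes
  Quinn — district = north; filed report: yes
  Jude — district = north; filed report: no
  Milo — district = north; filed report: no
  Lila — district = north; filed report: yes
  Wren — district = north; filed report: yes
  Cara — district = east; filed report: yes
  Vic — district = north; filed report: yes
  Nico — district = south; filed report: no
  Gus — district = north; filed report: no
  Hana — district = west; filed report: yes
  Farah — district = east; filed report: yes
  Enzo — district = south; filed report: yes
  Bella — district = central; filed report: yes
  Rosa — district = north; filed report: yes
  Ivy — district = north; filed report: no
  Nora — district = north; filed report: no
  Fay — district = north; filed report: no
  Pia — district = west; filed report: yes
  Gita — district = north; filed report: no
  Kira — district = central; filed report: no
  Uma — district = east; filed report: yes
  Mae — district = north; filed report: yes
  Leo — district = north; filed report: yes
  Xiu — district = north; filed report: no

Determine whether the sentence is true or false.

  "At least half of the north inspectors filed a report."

False

The determiner here denotes the relation: |A ∩ B| ≥ |A ∖ B|.
|A| = 19, |A ∩ B| = 7, |A ∖ B| = 12.
7 < 12, so the statement is false.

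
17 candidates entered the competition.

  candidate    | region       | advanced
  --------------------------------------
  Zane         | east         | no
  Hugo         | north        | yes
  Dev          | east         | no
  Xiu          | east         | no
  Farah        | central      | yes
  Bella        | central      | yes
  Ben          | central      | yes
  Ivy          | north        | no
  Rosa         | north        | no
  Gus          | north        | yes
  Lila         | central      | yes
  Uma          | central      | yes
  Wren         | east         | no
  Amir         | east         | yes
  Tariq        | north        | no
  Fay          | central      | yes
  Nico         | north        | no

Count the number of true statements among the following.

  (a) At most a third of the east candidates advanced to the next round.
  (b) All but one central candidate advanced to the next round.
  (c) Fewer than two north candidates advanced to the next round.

(a) east: |A| = 5, |A ∩ B| = 1; needs |A ∩ B| / |A| ≤ 1/3 — true.
(b) central: |A| = 6, |A ∩ B| = 6; needs |A ∖ B| = 1 — false.
(c) north: |A| = 6, |A ∩ B| = 2; needs |A ∩ B| < 2 — false.

1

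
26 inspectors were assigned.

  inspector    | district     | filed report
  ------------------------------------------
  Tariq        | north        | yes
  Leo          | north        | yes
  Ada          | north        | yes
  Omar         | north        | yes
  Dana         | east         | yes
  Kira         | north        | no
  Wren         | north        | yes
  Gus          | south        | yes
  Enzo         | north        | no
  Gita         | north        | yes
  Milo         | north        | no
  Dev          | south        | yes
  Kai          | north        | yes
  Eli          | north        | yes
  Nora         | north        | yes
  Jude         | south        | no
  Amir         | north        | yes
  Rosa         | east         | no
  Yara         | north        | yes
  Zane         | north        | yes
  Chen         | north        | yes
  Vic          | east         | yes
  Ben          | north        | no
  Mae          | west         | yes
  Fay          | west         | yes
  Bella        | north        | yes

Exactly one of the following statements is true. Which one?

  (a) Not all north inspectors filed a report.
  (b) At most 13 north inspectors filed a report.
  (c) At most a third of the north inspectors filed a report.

(a)

|A| = 18, |A ∩ B| = 14, |A ∖ B| = 4.
(a) requires A ⊄ B (|A ∖ B| ≥ 1): true.
(b) requires |A ∩ B| ≤ 13: false.
(c) requires |A ∩ B| / |A| ≤ 1/3: false.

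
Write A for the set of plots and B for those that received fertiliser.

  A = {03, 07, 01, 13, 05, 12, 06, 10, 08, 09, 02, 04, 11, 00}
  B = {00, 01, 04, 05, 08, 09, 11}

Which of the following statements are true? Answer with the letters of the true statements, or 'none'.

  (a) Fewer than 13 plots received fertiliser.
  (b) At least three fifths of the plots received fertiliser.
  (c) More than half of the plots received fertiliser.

|A| = 14, |A ∩ B| = 7, |A ∖ B| = 7.
(a) |A ∩ B| < 13: holds.
(b) |A ∩ B| / |A| ≥ 3/5: fails.
(c) |A ∩ B| > |A ∖ B|: fails.

(a)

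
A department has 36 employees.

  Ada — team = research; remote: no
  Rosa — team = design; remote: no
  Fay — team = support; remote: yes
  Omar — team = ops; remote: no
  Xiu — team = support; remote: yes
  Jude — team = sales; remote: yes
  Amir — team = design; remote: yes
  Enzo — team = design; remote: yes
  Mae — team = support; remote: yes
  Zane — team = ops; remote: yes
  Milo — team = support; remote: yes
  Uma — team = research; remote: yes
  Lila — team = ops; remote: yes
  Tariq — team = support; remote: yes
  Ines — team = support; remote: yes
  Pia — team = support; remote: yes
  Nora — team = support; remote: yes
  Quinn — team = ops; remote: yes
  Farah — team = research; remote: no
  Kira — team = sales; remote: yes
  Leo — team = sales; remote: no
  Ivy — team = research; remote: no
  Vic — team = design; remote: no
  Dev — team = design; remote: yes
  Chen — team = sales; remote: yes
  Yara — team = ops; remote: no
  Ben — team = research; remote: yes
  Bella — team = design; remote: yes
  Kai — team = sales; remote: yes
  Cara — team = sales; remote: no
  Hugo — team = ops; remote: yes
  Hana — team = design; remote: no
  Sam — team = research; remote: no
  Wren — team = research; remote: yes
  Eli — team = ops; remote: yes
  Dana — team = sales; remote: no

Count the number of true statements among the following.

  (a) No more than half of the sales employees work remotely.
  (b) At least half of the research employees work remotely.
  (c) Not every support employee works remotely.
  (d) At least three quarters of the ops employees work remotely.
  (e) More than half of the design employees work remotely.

1

(a) sales: |A| = 7, |A ∩ B| = 4; needs |A ∩ B| ≤ |A ∖ B| — false.
(b) research: |A| = 7, |A ∩ B| = 3; needs |A ∩ B| ≥ |A ∖ B| — false.
(c) support: |A| = 8, |A ∩ B| = 8; needs A ⊄ B (|A ∖ B| ≥ 1) — false.
(d) ops: |A| = 7, |A ∩ B| = 5; needs |A ∩ B| / |A| ≥ 3/4 — false.
(e) design: |A| = 7, |A ∩ B| = 4; needs |A ∩ B| > |A ∖ B| — true.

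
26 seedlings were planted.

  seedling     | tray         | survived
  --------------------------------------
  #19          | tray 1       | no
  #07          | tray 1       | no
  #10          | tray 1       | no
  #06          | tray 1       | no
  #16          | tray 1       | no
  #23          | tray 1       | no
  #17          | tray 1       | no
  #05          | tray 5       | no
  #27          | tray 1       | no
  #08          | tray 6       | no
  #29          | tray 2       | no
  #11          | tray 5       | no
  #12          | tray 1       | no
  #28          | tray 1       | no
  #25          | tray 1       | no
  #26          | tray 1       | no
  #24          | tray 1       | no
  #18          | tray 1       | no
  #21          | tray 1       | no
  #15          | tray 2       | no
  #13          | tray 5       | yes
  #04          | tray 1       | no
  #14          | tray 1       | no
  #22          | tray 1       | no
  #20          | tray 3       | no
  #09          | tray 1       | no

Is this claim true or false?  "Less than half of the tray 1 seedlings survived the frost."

The determiner here denotes the relation: |A ∩ B| < |A ∖ B|.
|A| = 19, |A ∩ B| = 0, |A ∖ B| = 19.
0 < 19, so the statement is true.

True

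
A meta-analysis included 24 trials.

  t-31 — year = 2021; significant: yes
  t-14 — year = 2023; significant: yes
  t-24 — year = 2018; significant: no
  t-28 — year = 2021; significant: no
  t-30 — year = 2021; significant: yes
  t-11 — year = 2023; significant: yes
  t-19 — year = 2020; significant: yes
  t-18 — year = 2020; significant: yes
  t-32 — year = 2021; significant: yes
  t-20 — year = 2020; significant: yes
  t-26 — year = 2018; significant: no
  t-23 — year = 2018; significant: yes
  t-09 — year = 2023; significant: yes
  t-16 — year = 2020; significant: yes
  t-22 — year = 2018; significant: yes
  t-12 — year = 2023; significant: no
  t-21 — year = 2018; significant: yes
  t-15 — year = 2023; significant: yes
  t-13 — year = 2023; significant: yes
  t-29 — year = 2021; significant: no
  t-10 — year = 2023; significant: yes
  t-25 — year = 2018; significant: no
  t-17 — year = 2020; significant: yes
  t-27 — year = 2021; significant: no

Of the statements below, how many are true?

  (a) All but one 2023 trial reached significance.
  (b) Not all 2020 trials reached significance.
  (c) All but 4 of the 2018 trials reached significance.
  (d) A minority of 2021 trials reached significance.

(a) 2023: |A| = 7, |A ∩ B| = 6; needs |A ∖ B| = 1 — true.
(b) 2020: |A| = 5, |A ∩ B| = 5; needs A ⊄ B (|A ∖ B| ≥ 1) — false.
(c) 2018: |A| = 6, |A ∩ B| = 3; needs |A ∖ B| = 4 — false.
(d) 2021: |A| = 6, |A ∩ B| = 3; needs |A ∩ B| < |A ∖ B| — false.

1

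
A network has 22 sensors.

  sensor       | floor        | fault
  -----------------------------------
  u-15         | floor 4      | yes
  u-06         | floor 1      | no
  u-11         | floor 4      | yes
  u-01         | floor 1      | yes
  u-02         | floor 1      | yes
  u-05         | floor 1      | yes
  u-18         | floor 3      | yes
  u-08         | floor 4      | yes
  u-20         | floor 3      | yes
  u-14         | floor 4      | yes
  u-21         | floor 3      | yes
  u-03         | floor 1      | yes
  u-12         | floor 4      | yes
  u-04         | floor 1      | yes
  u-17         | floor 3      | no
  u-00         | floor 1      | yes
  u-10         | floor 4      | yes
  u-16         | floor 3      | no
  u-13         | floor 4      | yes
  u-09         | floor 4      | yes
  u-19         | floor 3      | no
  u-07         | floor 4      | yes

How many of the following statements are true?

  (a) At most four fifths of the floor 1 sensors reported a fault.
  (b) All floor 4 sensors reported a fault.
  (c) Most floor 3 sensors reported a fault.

(a) floor 1: |A| = 7, |A ∩ B| = 6; needs |A ∩ B| / |A| ≤ 4/5 — false.
(b) floor 4: |A| = 9, |A ∩ B| = 9; needs A ⊆ B, i.e. every element of A is in B (|A ∖ B| = 0) — true.
(c) floor 3: |A| = 6, |A ∩ B| = 3; needs |A ∩ B| > |A ∖ B| — false.

1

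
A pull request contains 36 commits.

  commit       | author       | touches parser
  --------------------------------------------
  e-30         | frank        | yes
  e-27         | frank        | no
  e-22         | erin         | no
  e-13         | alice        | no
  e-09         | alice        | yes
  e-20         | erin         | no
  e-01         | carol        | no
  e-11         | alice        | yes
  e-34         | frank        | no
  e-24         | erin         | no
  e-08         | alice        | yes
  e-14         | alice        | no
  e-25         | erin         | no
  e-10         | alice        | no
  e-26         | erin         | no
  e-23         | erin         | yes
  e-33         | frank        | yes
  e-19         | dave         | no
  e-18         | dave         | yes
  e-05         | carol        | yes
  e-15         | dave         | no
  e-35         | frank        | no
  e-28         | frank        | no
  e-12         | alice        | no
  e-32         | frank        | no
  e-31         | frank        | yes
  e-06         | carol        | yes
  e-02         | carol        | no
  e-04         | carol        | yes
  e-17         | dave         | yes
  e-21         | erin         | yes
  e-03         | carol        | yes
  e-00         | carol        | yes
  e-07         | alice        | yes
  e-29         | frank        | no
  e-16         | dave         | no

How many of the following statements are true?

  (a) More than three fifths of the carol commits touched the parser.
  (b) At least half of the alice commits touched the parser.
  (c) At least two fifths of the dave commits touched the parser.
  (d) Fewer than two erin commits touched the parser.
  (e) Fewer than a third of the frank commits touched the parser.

3

(a) carol: |A| = 7, |A ∩ B| = 5; needs |A ∩ B| / |A| > 3/5 — true.
(b) alice: |A| = 8, |A ∩ B| = 4; needs |A ∩ B| ≥ |A ∖ B| — true.
(c) dave: |A| = 5, |A ∩ B| = 2; needs |A ∩ B| / |A| ≥ 2/5 — true.
(d) erin: |A| = 7, |A ∩ B| = 2; needs |A ∩ B| < 2 — false.
(e) frank: |A| = 9, |A ∩ B| = 3; needs |A ∩ B| / |A| < 1/3 — false.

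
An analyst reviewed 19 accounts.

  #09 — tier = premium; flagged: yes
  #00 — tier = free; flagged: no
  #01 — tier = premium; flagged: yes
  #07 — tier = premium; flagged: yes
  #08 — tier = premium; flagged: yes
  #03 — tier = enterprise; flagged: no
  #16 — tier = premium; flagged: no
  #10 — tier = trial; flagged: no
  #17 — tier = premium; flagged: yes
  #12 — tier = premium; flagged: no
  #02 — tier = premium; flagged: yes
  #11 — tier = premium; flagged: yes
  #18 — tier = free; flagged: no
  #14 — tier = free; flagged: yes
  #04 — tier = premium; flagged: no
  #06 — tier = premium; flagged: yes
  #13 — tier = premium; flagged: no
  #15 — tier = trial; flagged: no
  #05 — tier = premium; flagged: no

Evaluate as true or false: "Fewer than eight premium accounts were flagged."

Truth condition: |A ∩ B| < 8.
A (the restrictor) = {#09, #01, #07, #08, #16, #17, #12, #02, #11, #04, #06, #13, #05}, |A| = 13.
A ∩ B = {#09, #01, #07, #08, #17, #02, #11, #06}, so |A ∩ B| = 8.
|A ∩ B| = 8, so the statement is false.

False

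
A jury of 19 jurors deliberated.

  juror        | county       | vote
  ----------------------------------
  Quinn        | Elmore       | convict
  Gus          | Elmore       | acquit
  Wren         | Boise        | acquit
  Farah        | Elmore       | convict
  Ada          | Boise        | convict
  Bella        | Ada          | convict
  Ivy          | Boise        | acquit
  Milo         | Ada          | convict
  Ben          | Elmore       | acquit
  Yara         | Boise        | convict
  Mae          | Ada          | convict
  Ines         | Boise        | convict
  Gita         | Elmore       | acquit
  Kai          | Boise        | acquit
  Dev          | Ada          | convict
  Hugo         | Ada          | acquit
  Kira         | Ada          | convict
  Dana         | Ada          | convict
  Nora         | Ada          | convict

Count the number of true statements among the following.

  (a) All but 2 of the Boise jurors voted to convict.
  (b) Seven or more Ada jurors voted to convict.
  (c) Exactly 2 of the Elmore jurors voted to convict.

(a) Boise: |A| = 6, |A ∩ B| = 3; needs |A ∖ B| = 2 — false.
(b) Ada: |A| = 8, |A ∩ B| = 7; needs |A ∩ B| ≥ 7 — true.
(c) Elmore: |A| = 5, |A ∩ B| = 2; needs |A ∩ B| = 2 — true.

2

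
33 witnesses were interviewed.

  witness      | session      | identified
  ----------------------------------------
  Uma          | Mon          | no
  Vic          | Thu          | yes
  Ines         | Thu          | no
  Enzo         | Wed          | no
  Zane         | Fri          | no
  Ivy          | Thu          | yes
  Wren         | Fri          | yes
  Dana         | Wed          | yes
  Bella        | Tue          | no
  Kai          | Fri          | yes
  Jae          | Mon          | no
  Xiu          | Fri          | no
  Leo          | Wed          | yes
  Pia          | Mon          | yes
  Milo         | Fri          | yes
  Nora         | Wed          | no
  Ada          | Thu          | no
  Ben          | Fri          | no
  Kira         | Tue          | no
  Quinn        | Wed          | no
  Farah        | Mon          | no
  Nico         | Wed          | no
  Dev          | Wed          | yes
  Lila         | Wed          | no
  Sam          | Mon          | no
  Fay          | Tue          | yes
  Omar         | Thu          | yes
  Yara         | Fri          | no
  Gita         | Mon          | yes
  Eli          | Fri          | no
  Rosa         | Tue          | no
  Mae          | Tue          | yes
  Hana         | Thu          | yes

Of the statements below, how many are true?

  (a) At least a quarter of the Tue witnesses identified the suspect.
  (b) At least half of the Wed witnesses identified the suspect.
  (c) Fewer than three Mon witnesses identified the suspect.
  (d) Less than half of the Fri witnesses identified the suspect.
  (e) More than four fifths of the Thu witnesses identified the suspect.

3

(a) Tue: |A| = 5, |A ∩ B| = 2; needs |A ∩ B| / |A| ≥ 1/4 — true.
(b) Wed: |A| = 8, |A ∩ B| = 3; needs |A ∩ B| ≥ |A ∖ B| — false.
(c) Mon: |A| = 6, |A ∩ B| = 2; needs |A ∩ B| < 3 — true.
(d) Fri: |A| = 8, |A ∩ B| = 3; needs |A ∩ B| < |A ∖ B| — true.
(e) Thu: |A| = 6, |A ∩ B| = 4; needs |A ∩ B| / |A| > 4/5 — false.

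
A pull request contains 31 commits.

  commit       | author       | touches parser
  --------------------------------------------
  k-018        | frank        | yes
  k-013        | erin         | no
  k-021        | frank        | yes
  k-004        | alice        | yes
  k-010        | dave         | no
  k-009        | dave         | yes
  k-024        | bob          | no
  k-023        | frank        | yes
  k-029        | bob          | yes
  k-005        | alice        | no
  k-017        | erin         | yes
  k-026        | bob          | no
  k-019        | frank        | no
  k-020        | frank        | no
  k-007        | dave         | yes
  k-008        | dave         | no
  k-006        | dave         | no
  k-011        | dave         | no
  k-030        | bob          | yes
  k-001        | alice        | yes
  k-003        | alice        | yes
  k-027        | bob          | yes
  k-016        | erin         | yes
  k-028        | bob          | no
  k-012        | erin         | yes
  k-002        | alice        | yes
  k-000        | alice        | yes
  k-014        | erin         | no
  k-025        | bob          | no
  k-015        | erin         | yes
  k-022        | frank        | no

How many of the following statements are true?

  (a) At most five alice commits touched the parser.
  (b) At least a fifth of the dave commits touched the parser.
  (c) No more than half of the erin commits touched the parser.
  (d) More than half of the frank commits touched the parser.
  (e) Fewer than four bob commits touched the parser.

(a) alice: |A| = 6, |A ∩ B| = 5; needs |A ∩ B| ≤ 5 — true.
(b) dave: |A| = 6, |A ∩ B| = 2; needs |A ∩ B| / |A| ≥ 1/5 — true.
(c) erin: |A| = 6, |A ∩ B| = 4; needs |A ∩ B| ≤ |A ∖ B| — false.
(d) frank: |A| = 6, |A ∩ B| = 3; needs |A ∩ B| > |A ∖ B| — false.
(e) bob: |A| = 7, |A ∩ B| = 3; needs |A ∩ B| < 4 — true.

3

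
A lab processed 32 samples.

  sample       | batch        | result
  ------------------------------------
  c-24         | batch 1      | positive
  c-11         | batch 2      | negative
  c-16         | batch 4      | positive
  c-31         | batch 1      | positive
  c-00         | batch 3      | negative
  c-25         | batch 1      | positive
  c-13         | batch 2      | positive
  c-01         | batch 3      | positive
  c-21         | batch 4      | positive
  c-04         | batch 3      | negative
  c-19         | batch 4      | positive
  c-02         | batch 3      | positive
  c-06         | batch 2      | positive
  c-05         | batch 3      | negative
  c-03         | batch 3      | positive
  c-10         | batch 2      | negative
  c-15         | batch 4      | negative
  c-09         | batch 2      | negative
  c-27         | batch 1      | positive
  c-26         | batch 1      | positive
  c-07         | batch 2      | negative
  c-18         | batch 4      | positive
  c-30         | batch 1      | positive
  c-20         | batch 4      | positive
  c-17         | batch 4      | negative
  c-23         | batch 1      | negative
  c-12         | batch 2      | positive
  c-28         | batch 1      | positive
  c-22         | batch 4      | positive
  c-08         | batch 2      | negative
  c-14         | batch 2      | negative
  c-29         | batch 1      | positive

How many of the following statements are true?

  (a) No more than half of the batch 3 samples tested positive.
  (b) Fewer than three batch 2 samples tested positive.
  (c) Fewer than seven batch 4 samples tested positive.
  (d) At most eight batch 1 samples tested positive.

(a) batch 3: |A| = 6, |A ∩ B| = 3; needs |A ∩ B| ≤ |A ∖ B| — true.
(b) batch 2: |A| = 9, |A ∩ B| = 3; needs |A ∩ B| < 3 — false.
(c) batch 4: |A| = 8, |A ∩ B| = 6; needs |A ∩ B| < 7 — true.
(d) batch 1: |A| = 9, |A ∩ B| = 8; needs |A ∩ B| ≤ 8 — true.

3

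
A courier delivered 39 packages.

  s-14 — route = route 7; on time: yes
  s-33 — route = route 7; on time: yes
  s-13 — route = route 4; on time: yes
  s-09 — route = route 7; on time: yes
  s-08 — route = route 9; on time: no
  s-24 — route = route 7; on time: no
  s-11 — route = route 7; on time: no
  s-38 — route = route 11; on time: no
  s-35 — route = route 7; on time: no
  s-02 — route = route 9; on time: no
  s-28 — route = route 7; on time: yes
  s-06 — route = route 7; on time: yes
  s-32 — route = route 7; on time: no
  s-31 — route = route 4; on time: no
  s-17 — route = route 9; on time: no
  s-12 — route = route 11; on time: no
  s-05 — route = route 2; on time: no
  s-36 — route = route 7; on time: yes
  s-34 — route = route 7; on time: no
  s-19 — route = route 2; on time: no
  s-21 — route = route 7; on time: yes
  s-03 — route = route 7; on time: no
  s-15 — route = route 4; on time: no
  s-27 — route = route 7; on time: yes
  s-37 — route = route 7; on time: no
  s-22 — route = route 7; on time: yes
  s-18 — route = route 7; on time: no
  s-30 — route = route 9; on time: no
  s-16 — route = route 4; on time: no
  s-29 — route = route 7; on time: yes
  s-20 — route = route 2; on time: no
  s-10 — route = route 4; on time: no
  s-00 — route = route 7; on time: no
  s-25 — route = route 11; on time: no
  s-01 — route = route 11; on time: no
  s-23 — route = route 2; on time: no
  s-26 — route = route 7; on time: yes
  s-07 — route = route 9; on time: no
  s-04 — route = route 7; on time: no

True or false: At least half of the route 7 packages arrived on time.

True

Truth condition: |A ∩ B| ≥ |A ∖ B|.
|A| = 21, |A ∩ B| = 11, |A ∖ B| = 10.
11 > 10, so the statement is true.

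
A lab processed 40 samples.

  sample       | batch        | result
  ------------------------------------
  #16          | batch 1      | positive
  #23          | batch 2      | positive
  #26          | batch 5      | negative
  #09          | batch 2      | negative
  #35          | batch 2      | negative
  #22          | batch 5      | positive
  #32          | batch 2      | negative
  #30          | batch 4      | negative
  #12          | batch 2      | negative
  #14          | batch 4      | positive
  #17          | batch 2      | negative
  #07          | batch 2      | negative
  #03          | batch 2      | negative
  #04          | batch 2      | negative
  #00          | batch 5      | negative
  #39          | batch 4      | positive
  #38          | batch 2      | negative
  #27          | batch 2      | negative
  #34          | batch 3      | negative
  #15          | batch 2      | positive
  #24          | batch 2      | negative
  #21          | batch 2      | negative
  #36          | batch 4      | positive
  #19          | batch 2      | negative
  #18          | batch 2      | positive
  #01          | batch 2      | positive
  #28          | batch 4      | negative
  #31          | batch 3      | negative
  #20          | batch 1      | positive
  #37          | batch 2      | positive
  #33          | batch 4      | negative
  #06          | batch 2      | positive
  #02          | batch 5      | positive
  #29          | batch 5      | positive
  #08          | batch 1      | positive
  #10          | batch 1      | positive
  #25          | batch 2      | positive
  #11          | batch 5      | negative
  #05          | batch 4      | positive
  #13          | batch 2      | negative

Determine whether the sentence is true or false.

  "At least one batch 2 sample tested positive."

'At least one batch 2 sample tested positive' holds iff A ∩ B ≠ ∅ (|A ∩ B| ≥ 1).
|A| = 21, |A ∩ B| = 7, |A ∖ B| = 14.
So the statement is true.

True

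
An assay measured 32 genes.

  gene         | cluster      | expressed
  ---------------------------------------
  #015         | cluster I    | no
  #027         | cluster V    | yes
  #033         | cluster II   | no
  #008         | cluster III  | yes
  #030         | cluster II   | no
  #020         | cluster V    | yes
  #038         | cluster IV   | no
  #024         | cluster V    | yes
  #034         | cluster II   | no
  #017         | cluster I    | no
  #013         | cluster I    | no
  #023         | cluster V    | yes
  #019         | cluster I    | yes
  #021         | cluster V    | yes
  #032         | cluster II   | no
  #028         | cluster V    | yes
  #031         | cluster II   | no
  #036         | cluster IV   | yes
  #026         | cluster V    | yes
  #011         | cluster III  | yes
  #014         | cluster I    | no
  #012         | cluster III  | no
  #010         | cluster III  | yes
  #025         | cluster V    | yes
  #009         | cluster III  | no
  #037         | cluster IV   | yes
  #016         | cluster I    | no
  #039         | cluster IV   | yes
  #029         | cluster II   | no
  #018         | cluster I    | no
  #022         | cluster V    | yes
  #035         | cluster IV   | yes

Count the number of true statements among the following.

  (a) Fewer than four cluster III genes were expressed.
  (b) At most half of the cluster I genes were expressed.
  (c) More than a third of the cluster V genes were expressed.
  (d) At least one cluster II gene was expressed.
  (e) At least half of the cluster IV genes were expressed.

4

(a) cluster III: |A| = 5, |A ∩ B| = 3; needs |A ∩ B| < 4 — true.
(b) cluster I: |A| = 7, |A ∩ B| = 1; needs |A ∩ B| ≤ |A ∖ B| — true.
(c) cluster V: |A| = 9, |A ∩ B| = 9; needs |A ∩ B| / |A| > 1/3 — true.
(d) cluster II: |A| = 6, |A ∩ B| = 0; needs A ∩ B ≠ ∅ (|A ∩ B| ≥ 1) — false.
(e) cluster IV: |A| = 5, |A ∩ B| = 4; needs |A ∩ B| ≥ |A ∖ B| — true.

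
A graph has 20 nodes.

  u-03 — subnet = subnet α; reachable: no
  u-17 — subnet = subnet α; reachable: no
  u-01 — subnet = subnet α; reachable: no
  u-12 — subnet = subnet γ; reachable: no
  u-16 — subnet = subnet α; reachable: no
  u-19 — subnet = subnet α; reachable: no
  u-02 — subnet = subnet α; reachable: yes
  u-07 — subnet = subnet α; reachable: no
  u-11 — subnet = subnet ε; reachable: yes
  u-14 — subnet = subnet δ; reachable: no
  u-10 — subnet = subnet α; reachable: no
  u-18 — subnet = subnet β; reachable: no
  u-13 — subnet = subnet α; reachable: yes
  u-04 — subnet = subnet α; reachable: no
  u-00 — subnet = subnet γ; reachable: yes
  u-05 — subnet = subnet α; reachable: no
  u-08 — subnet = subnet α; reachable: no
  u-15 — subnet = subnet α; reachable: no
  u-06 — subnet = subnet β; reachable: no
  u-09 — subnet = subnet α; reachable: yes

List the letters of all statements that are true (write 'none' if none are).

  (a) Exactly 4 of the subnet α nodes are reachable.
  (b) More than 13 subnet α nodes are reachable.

|A| = 14, |A ∩ B| = 3, |A ∖ B| = 11.
(a) |A ∩ B| = 4: fails.
(b) |A ∩ B| > 13: fails.

none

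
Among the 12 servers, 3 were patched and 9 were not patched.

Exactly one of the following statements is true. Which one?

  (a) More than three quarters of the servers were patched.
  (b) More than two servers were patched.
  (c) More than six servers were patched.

|A| = 12, |A ∩ B| = 3, |A ∖ B| = 9.
(a) requires |A ∩ B| / |A| > 3/4: false.
(b) requires |A ∩ B| > 2: true.
(c) requires |A ∩ B| > 6: false.

(b)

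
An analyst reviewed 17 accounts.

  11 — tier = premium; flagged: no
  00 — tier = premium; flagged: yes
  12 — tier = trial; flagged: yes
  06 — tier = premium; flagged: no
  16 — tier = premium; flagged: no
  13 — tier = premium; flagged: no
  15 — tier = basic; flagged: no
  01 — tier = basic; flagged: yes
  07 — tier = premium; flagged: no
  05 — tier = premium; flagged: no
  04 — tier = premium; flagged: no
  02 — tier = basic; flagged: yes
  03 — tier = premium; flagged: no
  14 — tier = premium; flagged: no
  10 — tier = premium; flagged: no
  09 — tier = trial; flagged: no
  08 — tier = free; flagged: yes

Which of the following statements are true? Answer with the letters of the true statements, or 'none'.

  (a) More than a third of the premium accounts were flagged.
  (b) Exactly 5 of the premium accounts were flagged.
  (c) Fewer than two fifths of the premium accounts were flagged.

|A| = 11, |A ∩ B| = 1, |A ∖ B| = 10.
(a) |A ∩ B| / |A| > 1/3: fails.
(b) |A ∩ B| = 5: fails.
(c) |A ∩ B| / |A| < 2/5: holds.

(c)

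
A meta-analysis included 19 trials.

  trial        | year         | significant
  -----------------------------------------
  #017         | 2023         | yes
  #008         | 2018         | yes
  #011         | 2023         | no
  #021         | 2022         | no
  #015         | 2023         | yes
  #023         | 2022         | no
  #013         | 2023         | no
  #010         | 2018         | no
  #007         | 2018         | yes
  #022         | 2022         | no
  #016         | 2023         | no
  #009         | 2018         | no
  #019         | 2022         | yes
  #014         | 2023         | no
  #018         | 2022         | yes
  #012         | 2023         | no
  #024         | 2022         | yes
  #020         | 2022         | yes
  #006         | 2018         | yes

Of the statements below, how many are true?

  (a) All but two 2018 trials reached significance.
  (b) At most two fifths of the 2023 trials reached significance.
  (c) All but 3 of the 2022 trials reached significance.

(a) 2018: |A| = 5, |A ∩ B| = 3; needs |A ∖ B| = 2 — true.
(b) 2023: |A| = 7, |A ∩ B| = 2; needs |A ∩ B| / |A| ≤ 2/5 — true.
(c) 2022: |A| = 7, |A ∩ B| = 4; needs |A ∖ B| = 3 — true.

3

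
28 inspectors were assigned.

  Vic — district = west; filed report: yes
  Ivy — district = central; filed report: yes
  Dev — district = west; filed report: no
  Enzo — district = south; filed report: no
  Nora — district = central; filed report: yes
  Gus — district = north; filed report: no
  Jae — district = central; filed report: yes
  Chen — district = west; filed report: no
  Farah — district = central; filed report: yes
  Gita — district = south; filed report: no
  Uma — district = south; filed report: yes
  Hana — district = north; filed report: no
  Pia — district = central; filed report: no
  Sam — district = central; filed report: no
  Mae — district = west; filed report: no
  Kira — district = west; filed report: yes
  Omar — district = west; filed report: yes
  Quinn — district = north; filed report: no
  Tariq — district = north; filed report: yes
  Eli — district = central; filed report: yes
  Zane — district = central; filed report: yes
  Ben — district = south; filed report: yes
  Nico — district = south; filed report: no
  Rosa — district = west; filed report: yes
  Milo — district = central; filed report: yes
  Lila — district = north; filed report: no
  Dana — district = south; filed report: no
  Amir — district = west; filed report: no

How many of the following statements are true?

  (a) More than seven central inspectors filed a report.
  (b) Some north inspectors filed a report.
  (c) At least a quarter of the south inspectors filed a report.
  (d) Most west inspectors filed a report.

2

(a) central: |A| = 9, |A ∩ B| = 7; needs |A ∩ B| > 7 — false.
(b) north: |A| = 5, |A ∩ B| = 1; needs A ∩ B ≠ ∅ (|A ∩ B| ≥ 1) — true.
(c) south: |A| = 6, |A ∩ B| = 2; needs |A ∩ B| / |A| ≥ 1/4 — true.
(d) west: |A| = 8, |A ∩ B| = 4; needs |A ∩ B| > |A ∖ B| — false.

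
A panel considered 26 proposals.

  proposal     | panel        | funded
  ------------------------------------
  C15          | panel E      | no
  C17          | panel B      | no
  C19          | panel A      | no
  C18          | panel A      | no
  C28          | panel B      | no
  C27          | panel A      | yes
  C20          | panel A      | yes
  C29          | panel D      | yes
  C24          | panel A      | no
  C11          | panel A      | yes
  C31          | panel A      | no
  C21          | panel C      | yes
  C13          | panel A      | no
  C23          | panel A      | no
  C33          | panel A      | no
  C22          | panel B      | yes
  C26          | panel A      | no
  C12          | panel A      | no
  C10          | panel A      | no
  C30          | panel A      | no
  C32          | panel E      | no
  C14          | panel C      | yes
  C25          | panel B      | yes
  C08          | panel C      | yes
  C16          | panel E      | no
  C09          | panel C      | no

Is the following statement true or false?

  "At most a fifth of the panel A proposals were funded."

False

Truth condition: |A ∩ B| / |A| ≤ 1/5.
A (the restrictor) = {C19, C18, C27, C20, C24, C11, C31, C13, C23, C33, C26, C12, C10, C30}, |A| = 14.
A ∩ B = {C27, C20, C11}, so |A ∩ B| = 3.
A ∖ B = {C19, C18, C24, C31, C13, C23, C33, C26, C12, C10, C30}, so |A ∖ B| = 11.
|A ∩ B|/|A| = 3/14, so the statement is false.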